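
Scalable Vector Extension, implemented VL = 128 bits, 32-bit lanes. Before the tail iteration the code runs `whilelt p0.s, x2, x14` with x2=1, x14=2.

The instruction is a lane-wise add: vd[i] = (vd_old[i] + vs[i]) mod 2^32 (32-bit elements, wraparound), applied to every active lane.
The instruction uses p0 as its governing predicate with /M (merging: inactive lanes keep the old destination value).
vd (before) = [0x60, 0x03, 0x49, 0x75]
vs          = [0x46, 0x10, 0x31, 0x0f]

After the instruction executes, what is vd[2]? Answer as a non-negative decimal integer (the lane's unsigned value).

128-bit reg / 32-bit elem → 4 lanes
whilelt: lane j active iff 1+j < 2 → j < 1 → 1 active
lane  0: add(0x60,0x46) ⇒ 0xa6
lane  1: tail/keep ⇒ 0x03
lane  2: tail/keep ⇒ 0x49
lane  3: tail/keep ⇒ 0x75

vd[2] = 73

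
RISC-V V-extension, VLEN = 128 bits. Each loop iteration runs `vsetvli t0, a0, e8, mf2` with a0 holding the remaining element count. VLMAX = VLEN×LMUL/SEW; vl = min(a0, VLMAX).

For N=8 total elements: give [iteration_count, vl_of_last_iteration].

lanes per group: 128·1/2/8 = 8
iterations = ceil(8/8) = 1; final-pass vl = 8

[iterations, last_vl] = [1, 8]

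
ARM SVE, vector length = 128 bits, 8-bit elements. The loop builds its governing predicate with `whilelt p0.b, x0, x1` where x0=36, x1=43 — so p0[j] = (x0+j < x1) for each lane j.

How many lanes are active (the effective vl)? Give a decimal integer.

vl = 7

register lanes = 128/8 = 16
active while 36+j < 43, i.e. j ∈ [0,7) capped at 16 ⇒ 7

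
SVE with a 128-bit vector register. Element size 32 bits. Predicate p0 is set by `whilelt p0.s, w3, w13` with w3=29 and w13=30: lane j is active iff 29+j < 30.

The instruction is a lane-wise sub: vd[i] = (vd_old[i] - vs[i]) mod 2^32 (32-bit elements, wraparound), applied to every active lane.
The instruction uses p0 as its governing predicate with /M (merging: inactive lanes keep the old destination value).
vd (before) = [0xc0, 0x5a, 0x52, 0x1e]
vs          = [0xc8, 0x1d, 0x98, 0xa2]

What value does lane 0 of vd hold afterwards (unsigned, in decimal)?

lane count: 128 div 32 = 4
p0[j] = (29+j < 30); true for j=0..0 → 1 lanes set
  i=0: sub(0xc0,0xc8) → 4294967288
  i=1: tail/keep → 90
  i=2: tail/keep → 82
  i=3: tail/keep → 30

vd[0] = 4294967288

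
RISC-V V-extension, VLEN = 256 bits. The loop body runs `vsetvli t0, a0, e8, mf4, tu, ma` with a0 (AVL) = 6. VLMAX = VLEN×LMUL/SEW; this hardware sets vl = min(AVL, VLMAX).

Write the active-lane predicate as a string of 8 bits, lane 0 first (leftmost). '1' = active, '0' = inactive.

predicate = 11111100

VLMAX = (256 × 1/4) / 8 = 8 lanes
vl = min(AVL, VLMAX) = min(6, 8) = 6
bits (lane 0 leftmost): 11111100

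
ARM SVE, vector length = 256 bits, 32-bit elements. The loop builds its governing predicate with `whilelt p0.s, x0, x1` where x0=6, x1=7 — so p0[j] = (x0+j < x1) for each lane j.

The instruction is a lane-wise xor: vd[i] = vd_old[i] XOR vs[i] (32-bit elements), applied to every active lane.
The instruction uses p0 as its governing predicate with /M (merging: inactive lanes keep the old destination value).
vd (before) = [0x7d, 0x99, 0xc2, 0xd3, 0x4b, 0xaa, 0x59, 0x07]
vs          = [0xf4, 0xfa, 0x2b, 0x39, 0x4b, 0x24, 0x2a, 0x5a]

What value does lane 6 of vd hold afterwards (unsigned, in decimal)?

256-bit reg / 32-bit elem → 8 lanes
whilelt: lane j active iff 6+j < 7 → j < 1 → 1 active
vd[0] xor(0x7d,0xf4) -> 0x89
vd[1] tail/keep -> 0x99
vd[2] tail/keep -> 0xc2
vd[3] tail/keep -> 0xd3
vd[4] tail/keep -> 0x4b
vd[5] tail/keep -> 0xaa
vd[6] tail/keep -> 0x59
vd[7] tail/keep -> 0x07

vd[6] = 89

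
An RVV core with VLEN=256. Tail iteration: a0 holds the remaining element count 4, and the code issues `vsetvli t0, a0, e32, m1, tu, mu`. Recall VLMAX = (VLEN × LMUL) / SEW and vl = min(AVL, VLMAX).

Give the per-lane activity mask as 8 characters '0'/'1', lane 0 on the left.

lanes per group: 256·1/32 = 8
vl ← min(4, 8) = 4
bits (lane 0 leftmost): 11110000

predicate = 11110000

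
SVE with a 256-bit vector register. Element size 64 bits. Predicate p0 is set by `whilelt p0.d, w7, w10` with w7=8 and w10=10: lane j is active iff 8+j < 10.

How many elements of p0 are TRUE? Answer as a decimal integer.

vl = 2

256-bit reg / 64-bit elem → 4 lanes
active while 8+j < 10, i.e. j ∈ [0,2) capped at 4 ⇒ 2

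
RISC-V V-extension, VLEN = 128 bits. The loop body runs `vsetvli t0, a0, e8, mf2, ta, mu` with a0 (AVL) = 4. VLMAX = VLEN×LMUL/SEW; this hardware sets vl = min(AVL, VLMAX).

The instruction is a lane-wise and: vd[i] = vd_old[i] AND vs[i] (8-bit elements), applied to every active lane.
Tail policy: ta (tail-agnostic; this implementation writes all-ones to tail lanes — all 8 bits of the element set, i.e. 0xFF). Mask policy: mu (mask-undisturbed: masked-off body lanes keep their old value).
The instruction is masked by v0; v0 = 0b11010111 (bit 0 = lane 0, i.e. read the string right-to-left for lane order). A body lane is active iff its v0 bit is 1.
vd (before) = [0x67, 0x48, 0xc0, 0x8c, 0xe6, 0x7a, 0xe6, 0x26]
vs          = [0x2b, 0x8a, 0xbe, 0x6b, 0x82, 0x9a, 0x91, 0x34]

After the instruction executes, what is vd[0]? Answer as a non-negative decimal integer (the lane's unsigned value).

vd[0] = 35

VLMAX = VLEN×LMUL/SEW = 128×1/2/8 = 8
vl ← min(4, 8) = 4
vd[0] and(0x67,0x2b) -> 0x23
vd[1] and(0x48,0x8a) -> 0x08
vd[2] and(0xc0,0xbe) -> 0x80
vd[3] mask-off/keep -> 0x8c
vd[4] tail/ones -> 0xff
vd[5] tail/ones -> 0xff
vd[6] tail/ones -> 0xff
vd[7] tail/ones -> 0xff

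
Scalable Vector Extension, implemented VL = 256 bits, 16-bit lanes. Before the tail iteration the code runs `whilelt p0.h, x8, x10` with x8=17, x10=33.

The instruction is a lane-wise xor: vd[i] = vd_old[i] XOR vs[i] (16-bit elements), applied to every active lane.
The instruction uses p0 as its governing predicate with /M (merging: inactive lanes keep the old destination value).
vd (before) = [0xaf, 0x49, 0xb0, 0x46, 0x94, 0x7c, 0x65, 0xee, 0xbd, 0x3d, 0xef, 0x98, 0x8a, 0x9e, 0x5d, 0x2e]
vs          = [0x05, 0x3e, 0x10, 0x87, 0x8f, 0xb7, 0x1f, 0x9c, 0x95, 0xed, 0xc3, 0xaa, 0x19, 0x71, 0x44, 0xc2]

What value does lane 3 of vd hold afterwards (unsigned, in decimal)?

256-bit reg / 16-bit elem → 16 lanes
whilelt: lane j active iff 17+j < 33 → j < 16 → 16 active
[0] xor(0xaf,0x05) = 0xaa
[1] xor(0x49,0x3e) = 0x77
[2] xor(0xb0,0x10) = 0xa0
[3] xor(0x46,0x87) = 0xc1
[4] xor(0x94,0x8f) = 0x1b
[5] xor(0x7c,0xb7) = 0xcb
[6] xor(0x65,0x1f) = 0x7a
[7] xor(0xee,0x9c) = 0x72
[8] xor(0xbd,0x95) = 0x28
[9] xor(0x3d,0xed) = 0xd0
[10] xor(0xef,0xc3) = 0x2c
[11] xor(0x98,0xaa) = 0x32
[12] xor(0x8a,0x19) = 0x93
[13] xor(0x9e,0x71) = 0xef
[14] xor(0x5d,0x44) = 0x19
[15] xor(0x2e,0xc2) = 0xec

vd[3] = 193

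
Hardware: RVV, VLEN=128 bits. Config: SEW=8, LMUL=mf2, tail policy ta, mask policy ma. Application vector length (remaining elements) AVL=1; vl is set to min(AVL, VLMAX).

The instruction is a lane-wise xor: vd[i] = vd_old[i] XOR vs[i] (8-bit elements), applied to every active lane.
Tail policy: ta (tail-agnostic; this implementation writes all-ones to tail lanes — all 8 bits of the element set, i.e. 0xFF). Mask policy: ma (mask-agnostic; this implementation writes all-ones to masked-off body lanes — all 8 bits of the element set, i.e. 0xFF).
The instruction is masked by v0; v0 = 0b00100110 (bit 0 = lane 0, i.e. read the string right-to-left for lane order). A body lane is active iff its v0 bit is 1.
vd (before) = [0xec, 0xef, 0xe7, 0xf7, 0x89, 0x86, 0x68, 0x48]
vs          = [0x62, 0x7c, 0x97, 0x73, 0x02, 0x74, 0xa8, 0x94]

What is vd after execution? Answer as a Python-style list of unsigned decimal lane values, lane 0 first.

vd = [255, 255, 255, 255, 255, 255, 255, 255]

VLMAX = (128 × 1/2) / 8 = 8 lanes
vl ← min(1, 8) = 1
lane  0: mask-off/ones ⇒ 0xff
lane  1: tail/ones ⇒ 0xff
lane  2: tail/ones ⇒ 0xff
lane  3: tail/ones ⇒ 0xff
lane  4: tail/ones ⇒ 0xff
lane  5: tail/ones ⇒ 0xff
lane  6: tail/ones ⇒ 0xff
lane  7: tail/ones ⇒ 0xff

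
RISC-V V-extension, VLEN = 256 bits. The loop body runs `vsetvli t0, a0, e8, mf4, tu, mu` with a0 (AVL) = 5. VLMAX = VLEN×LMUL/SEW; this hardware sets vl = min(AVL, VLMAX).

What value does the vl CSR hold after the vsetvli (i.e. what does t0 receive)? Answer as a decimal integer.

lanes per group: 256·1/4/8 = 8
vl = min(AVL, VLMAX) = min(5, 8) = 5

vl = 5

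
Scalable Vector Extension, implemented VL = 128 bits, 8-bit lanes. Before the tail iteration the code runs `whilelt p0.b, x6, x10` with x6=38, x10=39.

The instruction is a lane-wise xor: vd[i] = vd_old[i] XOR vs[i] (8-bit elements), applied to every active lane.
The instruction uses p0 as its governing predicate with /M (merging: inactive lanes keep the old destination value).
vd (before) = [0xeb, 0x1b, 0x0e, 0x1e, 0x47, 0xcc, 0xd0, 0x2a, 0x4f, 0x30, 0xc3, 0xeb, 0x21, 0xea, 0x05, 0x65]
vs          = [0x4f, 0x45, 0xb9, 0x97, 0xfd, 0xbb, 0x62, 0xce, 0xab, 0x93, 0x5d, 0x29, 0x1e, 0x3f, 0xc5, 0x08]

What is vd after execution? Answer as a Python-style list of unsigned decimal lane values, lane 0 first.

register lanes = 128/8 = 16
active while 38+j < 39, i.e. j ∈ [0,1) capped at 16 ⇒ 1
  i=0: xor(0xeb,0x4f) → 164
  i=1: tail/keep → 27
  i=2: tail/keep → 14
  i=3: tail/keep → 30
  i=4: tail/keep → 71
  i=5: tail/keep → 204
  i=6: tail/keep → 208
  i=7: tail/keep → 42
  i=8: tail/keep → 79
  i=9: tail/keep → 48
  i=10: tail/keep → 195
  i=11: tail/keep → 235
  i=12: tail/keep → 33
  i=13: tail/keep → 234
  i=14: tail/keep → 5
  i=15: tail/keep → 101

vd = [164, 27, 14, 30, 71, 204, 208, 42, 79, 48, 195, 235, 33, 234, 5, 101]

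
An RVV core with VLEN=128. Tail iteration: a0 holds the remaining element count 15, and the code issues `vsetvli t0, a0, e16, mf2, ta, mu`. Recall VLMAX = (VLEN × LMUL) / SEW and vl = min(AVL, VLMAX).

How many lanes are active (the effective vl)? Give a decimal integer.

vl = 4

VLMAX = VLEN×LMUL/SEW = 128×1/2/16 = 4
vl ← min(15, 4) = 4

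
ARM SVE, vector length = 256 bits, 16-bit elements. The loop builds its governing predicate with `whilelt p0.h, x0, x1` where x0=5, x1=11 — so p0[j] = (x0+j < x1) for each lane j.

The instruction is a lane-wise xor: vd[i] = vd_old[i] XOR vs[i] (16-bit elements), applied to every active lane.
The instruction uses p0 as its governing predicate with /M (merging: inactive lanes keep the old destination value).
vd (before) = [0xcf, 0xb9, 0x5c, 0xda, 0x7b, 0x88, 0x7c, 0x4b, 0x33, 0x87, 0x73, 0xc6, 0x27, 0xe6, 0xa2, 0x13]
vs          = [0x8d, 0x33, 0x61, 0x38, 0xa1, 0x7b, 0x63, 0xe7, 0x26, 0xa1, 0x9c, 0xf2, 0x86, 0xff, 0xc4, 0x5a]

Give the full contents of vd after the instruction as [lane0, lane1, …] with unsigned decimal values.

vd = [66, 138, 61, 226, 218, 243, 124, 75, 51, 135, 115, 198, 39, 230, 162, 19]

register lanes = 256/16 = 16
active while 5+j < 11, i.e. j ∈ [0,6) capped at 16 ⇒ 6
  i=0: xor(0xcf,0x8d) → 66
  i=1: xor(0xb9,0x33) → 138
  i=2: xor(0x5c,0x61) → 61
  i=3: xor(0xda,0x38) → 226
  i=4: xor(0x7b,0xa1) → 218
  i=5: xor(0x88,0x7b) → 243
  i=6: tail/keep → 124
  i=7: tail/keep → 75
  i=8: tail/keep → 51
  i=9: tail/keep → 135
  i=10: tail/keep → 115
  i=11: tail/keep → 198
  i=12: tail/keep → 39
  i=13: tail/keep → 230
  i=14: tail/keep → 162
  i=15: tail/keep → 19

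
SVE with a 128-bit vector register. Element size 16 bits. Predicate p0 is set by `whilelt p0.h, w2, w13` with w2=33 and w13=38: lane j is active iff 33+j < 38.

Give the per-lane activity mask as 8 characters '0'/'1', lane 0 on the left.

predicate = 11111000

128-bit reg / 16-bit elem → 8 lanes
whilelt: lane j active iff 33+j < 38 → j < 5 → 5 active
bits (lane 0 leftmost): 11111000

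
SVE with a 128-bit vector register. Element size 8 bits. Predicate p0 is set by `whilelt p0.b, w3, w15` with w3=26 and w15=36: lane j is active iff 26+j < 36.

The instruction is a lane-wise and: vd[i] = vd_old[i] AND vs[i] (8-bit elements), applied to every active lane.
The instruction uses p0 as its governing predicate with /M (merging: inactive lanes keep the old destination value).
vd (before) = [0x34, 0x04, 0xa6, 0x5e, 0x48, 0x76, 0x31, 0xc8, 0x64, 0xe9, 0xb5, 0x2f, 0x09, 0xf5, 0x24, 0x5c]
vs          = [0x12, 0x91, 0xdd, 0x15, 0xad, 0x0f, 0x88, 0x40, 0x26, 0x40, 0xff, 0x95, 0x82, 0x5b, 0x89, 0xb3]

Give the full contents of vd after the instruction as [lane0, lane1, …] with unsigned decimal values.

128-bit reg / 8-bit elem → 16 lanes
p0[j] = (26+j < 36); true for j=0..9 → 10 lanes set
  i=0: and(0x34,0x12) → 16
  i=1: and(0x04,0x91) → 0
  i=2: and(0xa6,0xdd) → 132
  i=3: and(0x5e,0x15) → 20
  i=4: and(0x48,0xad) → 8
  i=5: and(0x76,0x0f) → 6
  i=6: and(0x31,0x88) → 0
  i=7: and(0xc8,0x40) → 64
  i=8: and(0x64,0x26) → 36
  i=9: and(0xe9,0x40) → 64
  i=10: tail/keep → 181
  i=11: tail/keep → 47
  i=12: tail/keep → 9
  i=13: tail/keep → 245
  i=14: tail/keep → 36
  i=15: tail/keep → 92

vd = [16, 0, 132, 20, 8, 6, 0, 64, 36, 64, 181, 47, 9, 245, 36, 92]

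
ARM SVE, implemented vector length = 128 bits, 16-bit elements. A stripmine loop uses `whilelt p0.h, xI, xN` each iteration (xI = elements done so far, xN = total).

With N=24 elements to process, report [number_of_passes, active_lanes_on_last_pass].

128-bit reg / 16-bit elem → 8 lanes
24 elements at 8/iter → 3 passes, remainder 8 on the last

[iterations, last_vl] = [3, 8]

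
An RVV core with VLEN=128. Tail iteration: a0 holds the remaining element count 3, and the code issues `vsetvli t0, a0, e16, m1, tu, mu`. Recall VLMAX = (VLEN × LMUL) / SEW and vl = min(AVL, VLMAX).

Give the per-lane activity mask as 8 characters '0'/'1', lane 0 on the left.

predicate = 11100000

VLMAX = VLEN×LMUL/SEW = 128×1/16 = 8
vl ← min(3, 8) = 3
bits (lane 0 leftmost): 11100000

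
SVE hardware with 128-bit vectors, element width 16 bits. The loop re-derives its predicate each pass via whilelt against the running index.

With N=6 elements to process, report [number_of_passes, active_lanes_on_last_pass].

[iterations, last_vl] = [1, 6]

lane count: 128 div 16 = 8
N=6: ⌈6/8⌉ = 1 iters; last vl = 6 − 0×8 = 6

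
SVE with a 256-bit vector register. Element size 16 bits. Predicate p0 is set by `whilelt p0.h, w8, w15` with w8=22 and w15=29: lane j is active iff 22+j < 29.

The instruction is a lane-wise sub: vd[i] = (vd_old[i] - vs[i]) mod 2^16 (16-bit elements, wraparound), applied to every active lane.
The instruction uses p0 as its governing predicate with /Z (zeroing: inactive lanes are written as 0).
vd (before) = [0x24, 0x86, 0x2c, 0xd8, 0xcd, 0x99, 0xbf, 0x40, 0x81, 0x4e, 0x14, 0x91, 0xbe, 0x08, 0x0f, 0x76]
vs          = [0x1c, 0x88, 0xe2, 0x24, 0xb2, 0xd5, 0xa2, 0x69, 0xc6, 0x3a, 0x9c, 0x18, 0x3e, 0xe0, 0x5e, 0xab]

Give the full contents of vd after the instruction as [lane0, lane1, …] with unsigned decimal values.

vd = [8, 65534, 65354, 180, 27, 65476, 29, 0, 0, 0, 0, 0, 0, 0, 0, 0]

register lanes = 256/16 = 16
whilelt: lane j active iff 22+j < 29 → j < 7 → 7 active
  i=0: sub(0x24,0x1c) → 8
  i=1: sub(0x86,0x88) → 65534
  i=2: sub(0x2c,0xe2) → 65354
  i=3: sub(0xd8,0x24) → 180
  i=4: sub(0xcd,0xb2) → 27
  i=5: sub(0x99,0xd5) → 65476
  i=6: sub(0xbf,0xa2) → 29
  i=7: tail/zero → 0
  i=8: tail/zero → 0
  i=9: tail/zero → 0
  i=10: tail/zero → 0
  i=11: tail/zero → 0
  i=12: tail/zero → 0
  i=13: tail/zero → 0
  i=14: tail/zero → 0
  i=15: tail/zero → 0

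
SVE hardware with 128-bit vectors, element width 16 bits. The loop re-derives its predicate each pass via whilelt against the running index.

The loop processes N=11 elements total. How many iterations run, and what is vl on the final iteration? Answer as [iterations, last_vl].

[iterations, last_vl] = [2, 3]

128-bit reg / 16-bit elem → 8 lanes
N=11: ⌈11/8⌉ = 2 iters; last vl = 11 − 1×8 = 3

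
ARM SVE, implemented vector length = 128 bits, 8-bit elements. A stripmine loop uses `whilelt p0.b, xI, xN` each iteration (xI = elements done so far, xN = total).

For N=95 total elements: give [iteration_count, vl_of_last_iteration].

register lanes = 128/8 = 16
iterations = ceil(95/16) = 6; final-pass vl = 15

[iterations, last_vl] = [6, 15]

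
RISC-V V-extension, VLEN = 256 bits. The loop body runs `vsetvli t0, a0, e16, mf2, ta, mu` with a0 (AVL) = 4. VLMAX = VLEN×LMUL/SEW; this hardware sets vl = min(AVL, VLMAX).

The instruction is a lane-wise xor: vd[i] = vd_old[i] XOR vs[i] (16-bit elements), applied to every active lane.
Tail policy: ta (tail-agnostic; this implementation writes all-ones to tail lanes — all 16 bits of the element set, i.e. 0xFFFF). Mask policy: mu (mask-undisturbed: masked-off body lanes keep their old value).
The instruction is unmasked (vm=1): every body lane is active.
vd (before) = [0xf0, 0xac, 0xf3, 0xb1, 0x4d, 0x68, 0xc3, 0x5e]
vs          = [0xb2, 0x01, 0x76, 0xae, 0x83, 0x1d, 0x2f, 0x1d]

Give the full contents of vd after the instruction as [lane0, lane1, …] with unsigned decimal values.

vd = [66, 173, 133, 31, 65535, 65535, 65535, 65535]

lanes per group: 256·1/2/16 = 8
vl = min(AVL, VLMAX) = min(4, 8) = 4
[0] xor(0xf0,0xb2) = 0x42
[1] xor(0xac,0x01) = 0xad
[2] xor(0xf3,0x76) = 0x85
[3] xor(0xb1,0xae) = 0x1f
[4] tail/ones = 0xffff
[5] tail/ones = 0xffff
[6] tail/ones = 0xffff
[7] tail/ones = 0xffff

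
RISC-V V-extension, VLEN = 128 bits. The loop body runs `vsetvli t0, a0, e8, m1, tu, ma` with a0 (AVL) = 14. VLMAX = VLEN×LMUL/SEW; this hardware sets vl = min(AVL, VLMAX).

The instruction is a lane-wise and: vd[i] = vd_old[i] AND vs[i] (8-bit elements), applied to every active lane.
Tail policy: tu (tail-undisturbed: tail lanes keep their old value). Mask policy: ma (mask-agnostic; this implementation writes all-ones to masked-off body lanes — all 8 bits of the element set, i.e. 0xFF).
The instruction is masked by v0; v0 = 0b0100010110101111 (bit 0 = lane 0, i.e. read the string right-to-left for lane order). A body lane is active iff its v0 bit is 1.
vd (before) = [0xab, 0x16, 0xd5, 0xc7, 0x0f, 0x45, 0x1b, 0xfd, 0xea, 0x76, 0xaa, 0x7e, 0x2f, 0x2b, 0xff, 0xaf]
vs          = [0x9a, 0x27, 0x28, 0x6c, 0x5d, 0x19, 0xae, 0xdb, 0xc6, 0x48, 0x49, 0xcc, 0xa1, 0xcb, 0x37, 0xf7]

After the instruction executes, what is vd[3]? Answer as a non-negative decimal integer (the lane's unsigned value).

vd[3] = 68

VLMAX = VLEN×LMUL/SEW = 128×1/8 = 16
vl = min(AVL, VLMAX) = min(14, 16) = 14
  i=0: and(0xab,0x9a) → 138
  i=1: and(0x16,0x27) → 6
  i=2: and(0xd5,0x28) → 0
  i=3: and(0xc7,0x6c) → 68
  i=4: mask-off/ones → 255
  i=5: and(0x45,0x19) → 1
  i=6: mask-off/ones → 255
  i=7: and(0xfd,0xdb) → 217
  i=8: and(0xea,0xc6) → 194
  i=9: mask-off/ones → 255
  i=10: and(0xaa,0x49) → 8
  i=11: mask-off/ones → 255
  i=12: mask-off/ones → 255
  i=13: mask-off/ones → 255
  i=14: tail/keep → 255
  i=15: tail/keep → 175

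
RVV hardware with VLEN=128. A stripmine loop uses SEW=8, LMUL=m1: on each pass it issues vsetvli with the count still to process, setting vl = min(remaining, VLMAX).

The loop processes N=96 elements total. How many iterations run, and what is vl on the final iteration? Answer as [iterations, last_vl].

VLMAX = (128 × 1) / 8 = 16 lanes
iterations = ceil(96/16) = 6; final-pass vl = 16

[iterations, last_vl] = [6, 16]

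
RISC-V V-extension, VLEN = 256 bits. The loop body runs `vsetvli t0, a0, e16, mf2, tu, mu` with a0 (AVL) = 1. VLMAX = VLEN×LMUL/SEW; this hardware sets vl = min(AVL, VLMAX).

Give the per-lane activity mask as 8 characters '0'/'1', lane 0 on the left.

lanes per group: 256·1/2/16 = 8
vl = min(AVL, VLMAX) = min(1, 8) = 1
bits (lane 0 leftmost): 10000000

predicate = 10000000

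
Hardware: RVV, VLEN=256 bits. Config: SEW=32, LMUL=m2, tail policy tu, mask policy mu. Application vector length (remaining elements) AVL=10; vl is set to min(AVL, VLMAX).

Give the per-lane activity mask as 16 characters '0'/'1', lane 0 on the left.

VLMAX = (256 × 2) / 32 = 16 lanes
vl = min(AVL, VLMAX) = min(10, 16) = 10
bits (lane 0 leftmost): 1111111111000000

predicate = 1111111111000000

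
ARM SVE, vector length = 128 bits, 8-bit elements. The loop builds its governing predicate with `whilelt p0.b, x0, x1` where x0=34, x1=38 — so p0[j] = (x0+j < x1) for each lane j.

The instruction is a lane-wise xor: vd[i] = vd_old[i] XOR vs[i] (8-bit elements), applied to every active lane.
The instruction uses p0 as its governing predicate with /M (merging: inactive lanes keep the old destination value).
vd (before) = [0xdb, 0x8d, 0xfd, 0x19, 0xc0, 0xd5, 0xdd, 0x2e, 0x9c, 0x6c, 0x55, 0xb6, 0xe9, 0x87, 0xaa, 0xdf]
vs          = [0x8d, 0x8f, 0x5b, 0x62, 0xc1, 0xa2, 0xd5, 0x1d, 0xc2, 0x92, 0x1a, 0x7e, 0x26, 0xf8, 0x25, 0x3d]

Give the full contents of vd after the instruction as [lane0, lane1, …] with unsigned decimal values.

vd = [86, 2, 166, 123, 192, 213, 221, 46, 156, 108, 85, 182, 233, 135, 170, 223]

register lanes = 128/8 = 16
whilelt: lane j active iff 34+j < 38 → j < 4 → 4 active
lane  0: xor(0xdb,0x8d) ⇒ 0x56
lane  1: xor(0x8d,0x8f) ⇒ 0x02
lane  2: xor(0xfd,0x5b) ⇒ 0xa6
lane  3: xor(0x19,0x62) ⇒ 0x7b
lane  4: tail/keep ⇒ 0xc0
lane  5: tail/keep ⇒ 0xd5
lane  6: tail/keep ⇒ 0xdd
lane  7: tail/keep ⇒ 0x2e
lane  8: tail/keep ⇒ 0x9c
lane  9: tail/keep ⇒ 0x6c
lane 10: tail/keep ⇒ 0x55
lane 11: tail/keep ⇒ 0xb6
lane 12: tail/keep ⇒ 0xe9
lane 13: tail/keep ⇒ 0x87
lane 14: tail/keep ⇒ 0xaa
lane 15: tail/keep ⇒ 0xdf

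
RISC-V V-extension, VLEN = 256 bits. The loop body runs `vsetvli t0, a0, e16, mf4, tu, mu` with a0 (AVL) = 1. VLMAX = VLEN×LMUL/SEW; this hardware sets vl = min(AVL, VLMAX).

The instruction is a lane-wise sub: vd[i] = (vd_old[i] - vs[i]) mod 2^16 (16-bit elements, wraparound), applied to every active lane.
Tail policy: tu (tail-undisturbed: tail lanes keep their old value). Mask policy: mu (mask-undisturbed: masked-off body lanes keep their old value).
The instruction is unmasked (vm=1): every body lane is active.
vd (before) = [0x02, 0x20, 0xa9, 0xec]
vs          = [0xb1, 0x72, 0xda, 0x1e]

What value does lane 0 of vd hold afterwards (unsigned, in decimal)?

vd[0] = 65361

lanes per group: 256·1/4/16 = 4
AVL=1 ≤ VLMAX=4, so vl = 1
vd[0] sub(0x02,0xb1) -> 0xff51
vd[1] tail/keep -> 0x20
vd[2] tail/keep -> 0xa9
vd[3] tail/keep -> 0xec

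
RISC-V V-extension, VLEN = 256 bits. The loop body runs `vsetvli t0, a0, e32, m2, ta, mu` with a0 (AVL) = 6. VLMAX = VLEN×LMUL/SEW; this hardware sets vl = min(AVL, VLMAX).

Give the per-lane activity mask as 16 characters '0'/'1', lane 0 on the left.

VLMAX = (256 × 2) / 32 = 16 lanes
vl ← min(6, 16) = 6
bits (lane 0 leftmost): 1111110000000000

predicate = 1111110000000000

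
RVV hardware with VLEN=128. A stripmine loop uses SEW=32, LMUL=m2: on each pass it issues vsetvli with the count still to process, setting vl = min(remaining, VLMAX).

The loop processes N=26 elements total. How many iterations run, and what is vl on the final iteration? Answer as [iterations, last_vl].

[iterations, last_vl] = [4, 2]

VLMAX = VLEN×LMUL/SEW = 128×2/32 = 8
26 elements at 8/iter → 4 passes, remainder 2 on the last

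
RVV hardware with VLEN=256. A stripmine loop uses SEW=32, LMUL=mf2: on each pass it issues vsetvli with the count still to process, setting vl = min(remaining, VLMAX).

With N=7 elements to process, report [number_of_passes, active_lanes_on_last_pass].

VLMAX = VLEN×LMUL/SEW = 256×1/2/32 = 4
iterations = ceil(7/4) = 2; final-pass vl = 3

[iterations, last_vl] = [2, 3]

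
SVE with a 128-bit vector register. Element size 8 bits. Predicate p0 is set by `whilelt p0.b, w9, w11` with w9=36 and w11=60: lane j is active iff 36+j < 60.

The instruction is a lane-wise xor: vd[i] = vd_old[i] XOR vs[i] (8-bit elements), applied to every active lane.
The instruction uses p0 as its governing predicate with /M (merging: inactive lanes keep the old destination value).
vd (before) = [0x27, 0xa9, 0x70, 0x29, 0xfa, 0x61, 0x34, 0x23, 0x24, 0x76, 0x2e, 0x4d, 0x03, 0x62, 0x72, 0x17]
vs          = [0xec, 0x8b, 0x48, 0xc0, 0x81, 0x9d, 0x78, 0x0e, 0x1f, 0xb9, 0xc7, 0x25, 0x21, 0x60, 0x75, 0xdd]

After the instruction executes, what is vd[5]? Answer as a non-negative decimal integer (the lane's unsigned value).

vd[5] = 252

lane count: 128 div 8 = 16
p0[j] = (36+j < 60); true for j=0..15 → 16 lanes set
lane  0: xor(0x27,0xec) ⇒ 0xcb
lane  1: xor(0xa9,0x8b) ⇒ 0x22
lane  2: xor(0x70,0x48) ⇒ 0x38
lane  3: xor(0x29,0xc0) ⇒ 0xe9
lane  4: xor(0xfa,0x81) ⇒ 0x7b
lane  5: xor(0x61,0x9d) ⇒ 0xfc
lane  6: xor(0x34,0x78) ⇒ 0x4c
lane  7: xor(0x23,0x0e) ⇒ 0x2d
lane  8: xor(0x24,0x1f) ⇒ 0x3b
lane  9: xor(0x76,0xb9) ⇒ 0xcf
lane 10: xor(0x2e,0xc7) ⇒ 0xe9
lane 11: xor(0x4d,0x25) ⇒ 0x68
lane 12: xor(0x03,0x21) ⇒ 0x22
lane 13: xor(0x62,0x60) ⇒ 0x02
lane 14: xor(0x72,0x75) ⇒ 0x07
lane 15: xor(0x17,0xdd) ⇒ 0xca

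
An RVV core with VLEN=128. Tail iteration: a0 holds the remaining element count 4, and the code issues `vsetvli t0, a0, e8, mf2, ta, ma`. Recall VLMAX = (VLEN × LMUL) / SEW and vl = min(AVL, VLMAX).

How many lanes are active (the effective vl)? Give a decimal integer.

lanes per group: 128·1/2/8 = 8
vl ← min(4, 8) = 4

vl = 4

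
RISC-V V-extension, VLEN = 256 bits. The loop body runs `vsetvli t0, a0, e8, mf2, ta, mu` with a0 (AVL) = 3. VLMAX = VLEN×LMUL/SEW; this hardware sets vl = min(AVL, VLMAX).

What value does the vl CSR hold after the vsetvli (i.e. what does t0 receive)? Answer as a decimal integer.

VLMAX = (256 × 1/2) / 8 = 16 lanes
vl = min(AVL, VLMAX) = min(3, 16) = 3

vl = 3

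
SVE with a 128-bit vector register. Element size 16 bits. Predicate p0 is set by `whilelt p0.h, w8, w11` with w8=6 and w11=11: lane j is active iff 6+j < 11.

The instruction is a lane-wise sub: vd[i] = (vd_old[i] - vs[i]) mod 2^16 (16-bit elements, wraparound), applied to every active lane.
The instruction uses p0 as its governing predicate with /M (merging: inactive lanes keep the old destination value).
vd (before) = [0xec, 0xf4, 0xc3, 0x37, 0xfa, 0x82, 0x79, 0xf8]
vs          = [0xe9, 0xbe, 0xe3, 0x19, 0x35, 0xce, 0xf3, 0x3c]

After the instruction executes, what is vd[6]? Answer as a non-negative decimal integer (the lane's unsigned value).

register lanes = 128/16 = 8
active while 6+j < 11, i.e. j ∈ [0,5) capped at 8 ⇒ 5
[0] sub(0xec,0xe9) = 0x03
[1] sub(0xf4,0xbe) = 0x36
[2] sub(0xc3,0xe3) = 0xffe0
[3] sub(0x37,0x19) = 0x1e
[4] sub(0xfa,0x35) = 0xc5
[5] tail/keep = 0x82
[6] tail/keep = 0x79
[7] tail/keep = 0xf8

vd[6] = 121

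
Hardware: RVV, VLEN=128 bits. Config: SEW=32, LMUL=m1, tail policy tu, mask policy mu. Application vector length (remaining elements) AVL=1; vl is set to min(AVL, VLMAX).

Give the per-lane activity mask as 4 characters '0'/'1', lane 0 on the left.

VLMAX = (128 × 1) / 32 = 4 lanes
AVL=1 ≤ VLMAX=4, so vl = 1
bits (lane 0 leftmost): 1000

predicate = 1000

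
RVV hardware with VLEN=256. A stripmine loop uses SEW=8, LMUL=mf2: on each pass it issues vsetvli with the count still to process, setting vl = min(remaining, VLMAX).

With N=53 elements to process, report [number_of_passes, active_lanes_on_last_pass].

lanes per group: 256·1/2/8 = 16
N=53: ⌈53/16⌉ = 4 iters; last vl = 53 − 3×16 = 5

[iterations, last_vl] = [4, 5]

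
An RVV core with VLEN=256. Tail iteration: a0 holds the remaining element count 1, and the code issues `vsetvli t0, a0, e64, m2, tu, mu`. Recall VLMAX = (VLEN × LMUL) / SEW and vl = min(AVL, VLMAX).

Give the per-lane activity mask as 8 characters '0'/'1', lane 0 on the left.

VLMAX = (256 × 2) / 64 = 8 lanes
AVL=1 ≤ VLMAX=8, so vl = 1
bits (lane 0 leftmost): 10000000

predicate = 10000000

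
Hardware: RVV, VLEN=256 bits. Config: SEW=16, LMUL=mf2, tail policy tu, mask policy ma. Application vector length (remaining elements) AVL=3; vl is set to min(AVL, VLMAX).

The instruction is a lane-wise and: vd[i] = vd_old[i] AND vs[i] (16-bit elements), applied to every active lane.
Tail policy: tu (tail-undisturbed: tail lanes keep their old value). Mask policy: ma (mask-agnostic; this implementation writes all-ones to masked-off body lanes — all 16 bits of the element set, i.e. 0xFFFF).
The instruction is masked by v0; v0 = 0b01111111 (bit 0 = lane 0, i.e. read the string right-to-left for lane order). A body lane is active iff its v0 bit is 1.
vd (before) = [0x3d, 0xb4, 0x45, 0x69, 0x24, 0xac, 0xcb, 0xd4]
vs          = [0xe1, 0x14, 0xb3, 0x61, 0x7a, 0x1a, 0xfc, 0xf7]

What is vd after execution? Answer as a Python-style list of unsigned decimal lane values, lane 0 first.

vd = [33, 20, 1, 105, 36, 172, 203, 212]

VLMAX = VLEN×LMUL/SEW = 256×1/2/16 = 8
vl = min(AVL, VLMAX) = min(3, 8) = 3
vd[0] and(0x3d,0xe1) -> 0x21
vd[1] and(0xb4,0x14) -> 0x14
vd[2] and(0x45,0xb3) -> 0x01
vd[3] tail/keep -> 0x69
vd[4] tail/keep -> 0x24
vd[5] tail/keep -> 0xac
vd[6] tail/keep -> 0xcb
vd[7] tail/keep -> 0xd4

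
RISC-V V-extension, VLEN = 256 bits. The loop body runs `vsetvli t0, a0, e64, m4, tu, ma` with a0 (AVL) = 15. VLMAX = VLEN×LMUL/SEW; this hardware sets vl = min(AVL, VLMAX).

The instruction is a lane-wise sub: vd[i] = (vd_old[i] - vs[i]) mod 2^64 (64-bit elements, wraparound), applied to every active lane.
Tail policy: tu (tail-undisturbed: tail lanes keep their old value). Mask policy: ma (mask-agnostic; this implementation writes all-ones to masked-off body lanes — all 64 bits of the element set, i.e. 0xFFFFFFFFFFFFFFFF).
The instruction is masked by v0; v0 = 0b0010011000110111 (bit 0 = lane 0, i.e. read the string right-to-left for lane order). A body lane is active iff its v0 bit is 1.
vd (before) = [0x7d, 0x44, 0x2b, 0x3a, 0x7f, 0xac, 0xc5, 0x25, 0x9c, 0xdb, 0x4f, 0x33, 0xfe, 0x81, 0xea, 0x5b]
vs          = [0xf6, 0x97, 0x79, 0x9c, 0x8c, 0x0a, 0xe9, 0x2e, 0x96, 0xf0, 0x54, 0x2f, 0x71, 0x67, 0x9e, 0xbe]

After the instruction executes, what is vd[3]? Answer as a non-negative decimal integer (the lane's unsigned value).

VLMAX = (256 × 4) / 64 = 16 lanes
vl ← min(15, 16) = 15
  i=0: sub(0x7d,0xf6) → 18446744073709551495
  i=1: sub(0x44,0x97) → 18446744073709551533
  i=2: sub(0x2b,0x79) → 18446744073709551538
  i=3: mask-off/ones → 18446744073709551615
  i=4: sub(0x7f,0x8c) → 18446744073709551603
  i=5: sub(0xac,0x0a) → 162
  i=6: mask-off/ones → 18446744073709551615
  i=7: mask-off/ones → 18446744073709551615
  i=8: mask-off/ones → 18446744073709551615
  i=9: sub(0xdb,0xf0) → 18446744073709551595
  i=10: sub(0x4f,0x54) → 18446744073709551611
  i=11: mask-off/ones → 18446744073709551615
  i=12: mask-off/ones → 18446744073709551615
  i=13: sub(0x81,0x67) → 26
  i=14: mask-off/ones → 18446744073709551615
  i=15: tail/keep → 91

vd[3] = 18446744073709551615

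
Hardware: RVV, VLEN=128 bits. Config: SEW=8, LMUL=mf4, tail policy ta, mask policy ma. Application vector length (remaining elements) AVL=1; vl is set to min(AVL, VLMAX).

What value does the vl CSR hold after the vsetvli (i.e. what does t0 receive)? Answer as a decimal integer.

vl = 1

lanes per group: 128·1/4/8 = 4
vl = min(AVL, VLMAX) = min(1, 4) = 1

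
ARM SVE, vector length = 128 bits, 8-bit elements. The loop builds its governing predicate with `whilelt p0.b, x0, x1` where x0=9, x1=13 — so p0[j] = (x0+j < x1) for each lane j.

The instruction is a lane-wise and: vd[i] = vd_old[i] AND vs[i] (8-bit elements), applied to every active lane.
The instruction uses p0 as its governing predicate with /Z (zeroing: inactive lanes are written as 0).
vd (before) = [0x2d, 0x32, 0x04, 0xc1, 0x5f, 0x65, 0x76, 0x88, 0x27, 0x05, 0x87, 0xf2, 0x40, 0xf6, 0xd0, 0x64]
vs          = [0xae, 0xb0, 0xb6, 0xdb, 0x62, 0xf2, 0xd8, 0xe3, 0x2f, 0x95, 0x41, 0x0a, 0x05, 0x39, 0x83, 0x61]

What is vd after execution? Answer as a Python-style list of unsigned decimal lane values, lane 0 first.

register lanes = 128/8 = 16
whilelt: lane j active iff 9+j < 13 → j < 4 → 4 active
  i=0: and(0x2d,0xae) → 44
  i=1: and(0x32,0xb0) → 48
  i=2: and(0x04,0xb6) → 4
  i=3: and(0xc1,0xdb) → 193
  i=4: tail/zero → 0
  i=5: tail/zero → 0
  i=6: tail/zero → 0
  i=7: tail/zero → 0
  i=8: tail/zero → 0
  i=9: tail/zero → 0
  i=10: tail/zero → 0
  i=11: tail/zero → 0
  i=12: tail/zero → 0
  i=13: tail/zero → 0
  i=14: tail/zero → 0
  i=15: tail/zero → 0

vd = [44, 48, 4, 193, 0, 0, 0, 0, 0, 0, 0, 0, 0, 0, 0, 0]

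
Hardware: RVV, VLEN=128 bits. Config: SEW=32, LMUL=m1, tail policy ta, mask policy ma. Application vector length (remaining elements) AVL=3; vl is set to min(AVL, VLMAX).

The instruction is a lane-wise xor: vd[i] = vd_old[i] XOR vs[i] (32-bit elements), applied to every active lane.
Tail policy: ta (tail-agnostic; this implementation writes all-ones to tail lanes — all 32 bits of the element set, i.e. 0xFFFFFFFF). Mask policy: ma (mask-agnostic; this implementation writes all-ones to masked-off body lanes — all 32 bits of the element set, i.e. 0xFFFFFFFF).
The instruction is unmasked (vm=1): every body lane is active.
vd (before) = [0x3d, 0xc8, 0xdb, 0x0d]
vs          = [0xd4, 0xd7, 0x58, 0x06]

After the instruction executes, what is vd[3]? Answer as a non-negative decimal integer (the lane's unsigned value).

vd[3] = 4294967295

VLMAX = (128 × 1) / 32 = 4 lanes
AVL=3 ≤ VLMAX=4, so vl = 3
[0] xor(0x3d,0xd4) = 0xe9
[1] xor(0xc8,0xd7) = 0x1f
[2] xor(0xdb,0x58) = 0x83
[3] tail/ones = 0xffffffff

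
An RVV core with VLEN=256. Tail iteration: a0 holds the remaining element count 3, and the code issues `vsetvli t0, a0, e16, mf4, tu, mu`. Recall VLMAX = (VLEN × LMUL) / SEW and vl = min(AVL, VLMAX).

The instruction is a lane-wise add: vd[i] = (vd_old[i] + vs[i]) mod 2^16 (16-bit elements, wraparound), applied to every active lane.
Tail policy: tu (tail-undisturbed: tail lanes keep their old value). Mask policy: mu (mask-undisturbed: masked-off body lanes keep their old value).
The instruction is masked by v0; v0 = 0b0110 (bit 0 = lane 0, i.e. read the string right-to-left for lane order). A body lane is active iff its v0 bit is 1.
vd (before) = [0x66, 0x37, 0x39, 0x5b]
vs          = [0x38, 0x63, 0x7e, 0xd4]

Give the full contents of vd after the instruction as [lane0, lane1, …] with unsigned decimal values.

vd = [102, 154, 183, 91]

lanes per group: 256·1/4/16 = 4
AVL=3 ≤ VLMAX=4, so vl = 3
lane  0: mask-off/keep ⇒ 0x66
lane  1: add(0x37,0x63) ⇒ 0x9a
lane  2: add(0x39,0x7e) ⇒ 0xb7
lane  3: tail/keep ⇒ 0x5b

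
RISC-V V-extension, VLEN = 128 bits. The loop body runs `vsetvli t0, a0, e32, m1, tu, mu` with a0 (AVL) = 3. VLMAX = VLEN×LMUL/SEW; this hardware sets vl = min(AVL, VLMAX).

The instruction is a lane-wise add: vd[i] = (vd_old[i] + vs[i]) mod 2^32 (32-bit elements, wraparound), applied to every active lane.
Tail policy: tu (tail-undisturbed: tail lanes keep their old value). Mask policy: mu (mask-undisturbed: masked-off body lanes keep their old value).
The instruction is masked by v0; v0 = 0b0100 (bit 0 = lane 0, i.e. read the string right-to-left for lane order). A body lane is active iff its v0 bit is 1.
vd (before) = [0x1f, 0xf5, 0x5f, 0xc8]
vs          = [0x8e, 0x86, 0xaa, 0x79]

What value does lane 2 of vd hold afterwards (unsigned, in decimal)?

VLMAX = (128 × 1) / 32 = 4 lanes
AVL=3 ≤ VLMAX=4, so vl = 3
  i=0: mask-off/keep → 31
  i=1: mask-off/keep → 245
  i=2: add(0x5f,0xaa) → 265
  i=3: tail/keep → 200

vd[2] = 265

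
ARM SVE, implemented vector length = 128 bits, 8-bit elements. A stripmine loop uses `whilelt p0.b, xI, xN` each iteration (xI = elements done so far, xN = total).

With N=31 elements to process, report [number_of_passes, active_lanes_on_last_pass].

[iterations, last_vl] = [2, 15]

register lanes = 128/8 = 16
31 elements at 16/iter → 2 passes, remainder 15 on the last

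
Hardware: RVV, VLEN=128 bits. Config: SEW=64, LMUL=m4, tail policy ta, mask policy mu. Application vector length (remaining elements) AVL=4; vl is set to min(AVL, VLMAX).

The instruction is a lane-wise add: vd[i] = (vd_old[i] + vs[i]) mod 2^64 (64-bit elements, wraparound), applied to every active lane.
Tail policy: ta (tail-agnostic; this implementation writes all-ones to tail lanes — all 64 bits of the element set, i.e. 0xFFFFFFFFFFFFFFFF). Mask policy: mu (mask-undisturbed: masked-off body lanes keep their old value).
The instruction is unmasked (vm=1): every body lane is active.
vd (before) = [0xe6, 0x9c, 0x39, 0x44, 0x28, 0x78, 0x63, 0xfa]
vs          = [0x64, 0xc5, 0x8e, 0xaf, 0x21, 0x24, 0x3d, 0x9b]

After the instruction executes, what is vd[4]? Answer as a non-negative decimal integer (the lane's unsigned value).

vd[4] = 18446744073709551615

VLMAX = VLEN×LMUL/SEW = 128×4/64 = 8
AVL=4 ≤ VLMAX=8, so vl = 4
[0] add(0xe6,0x64) = 0x14a
[1] add(0x9c,0xc5) = 0x161
[2] add(0x39,0x8e) = 0xc7
[3] add(0x44,0xaf) = 0xf3
[4] tail/ones = 0xffffffffffffffff
[5] tail/ones = 0xffffffffffffffff
[6] tail/ones = 0xffffffffffffffff
[7] tail/ones = 0xffffffffffffffff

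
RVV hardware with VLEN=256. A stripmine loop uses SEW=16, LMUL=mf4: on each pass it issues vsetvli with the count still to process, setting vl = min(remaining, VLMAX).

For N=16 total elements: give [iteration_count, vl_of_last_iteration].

[iterations, last_vl] = [4, 4]

lanes per group: 256·1/4/16 = 4
N=16: ⌈16/4⌉ = 4 iters; last vl = 16 − 3×4 = 4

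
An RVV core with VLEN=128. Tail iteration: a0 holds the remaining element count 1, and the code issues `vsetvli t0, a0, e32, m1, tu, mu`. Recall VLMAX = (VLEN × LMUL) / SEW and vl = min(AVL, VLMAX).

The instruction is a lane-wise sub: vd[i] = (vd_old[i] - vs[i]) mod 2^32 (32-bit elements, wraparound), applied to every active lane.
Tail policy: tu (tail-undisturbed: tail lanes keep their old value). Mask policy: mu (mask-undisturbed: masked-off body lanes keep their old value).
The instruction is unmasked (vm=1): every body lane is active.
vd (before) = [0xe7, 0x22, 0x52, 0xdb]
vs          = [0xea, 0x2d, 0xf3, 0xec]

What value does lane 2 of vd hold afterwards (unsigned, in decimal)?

VLMAX = (128 × 1) / 32 = 4 lanes
vl ← min(1, 4) = 1
[0] sub(0xe7,0xea) = 0xfffffffd
[1] tail/keep = 0x22
[2] tail/keep = 0x52
[3] tail/keep = 0xdb

vd[2] = 82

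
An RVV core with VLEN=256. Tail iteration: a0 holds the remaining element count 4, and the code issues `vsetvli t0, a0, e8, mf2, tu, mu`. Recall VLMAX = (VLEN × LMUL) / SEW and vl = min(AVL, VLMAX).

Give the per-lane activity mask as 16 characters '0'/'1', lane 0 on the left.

VLMAX = VLEN×LMUL/SEW = 256×1/2/8 = 16
vl ← min(4, 16) = 4
bits (lane 0 leftmost): 1111000000000000

predicate = 1111000000000000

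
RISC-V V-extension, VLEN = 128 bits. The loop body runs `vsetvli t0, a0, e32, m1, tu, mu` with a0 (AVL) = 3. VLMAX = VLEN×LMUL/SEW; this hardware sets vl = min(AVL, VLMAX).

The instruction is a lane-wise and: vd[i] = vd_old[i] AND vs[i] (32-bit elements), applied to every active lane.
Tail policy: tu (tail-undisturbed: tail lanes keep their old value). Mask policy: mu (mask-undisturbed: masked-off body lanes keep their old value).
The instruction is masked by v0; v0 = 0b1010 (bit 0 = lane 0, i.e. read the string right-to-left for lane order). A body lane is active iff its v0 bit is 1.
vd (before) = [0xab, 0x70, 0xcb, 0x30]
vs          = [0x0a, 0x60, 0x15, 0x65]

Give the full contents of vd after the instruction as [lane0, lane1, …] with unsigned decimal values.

vd = [171, 96, 203, 48]

lanes per group: 128·1/32 = 4
vl = min(AVL, VLMAX) = min(3, 4) = 3
lane  0: mask-off/keep ⇒ 0xab
lane  1: and(0x70,0x60) ⇒ 0x60
lane  2: mask-off/keep ⇒ 0xcb
lane  3: tail/keep ⇒ 0x30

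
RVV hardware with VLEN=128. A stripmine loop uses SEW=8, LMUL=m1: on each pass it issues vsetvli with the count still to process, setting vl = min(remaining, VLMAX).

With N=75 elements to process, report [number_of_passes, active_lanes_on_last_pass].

lanes per group: 128·1/8 = 16
iterations = ceil(75/16) = 5; final-pass vl = 11

[iterations, last_vl] = [5, 11]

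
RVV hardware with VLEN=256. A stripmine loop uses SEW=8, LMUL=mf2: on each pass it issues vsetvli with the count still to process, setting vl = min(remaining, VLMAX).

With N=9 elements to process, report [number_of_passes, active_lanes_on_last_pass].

lanes per group: 256·1/2/8 = 16
N=9: ⌈9/16⌉ = 1 iters; last vl = 9 − 0×16 = 9

[iterations, last_vl] = [1, 9]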